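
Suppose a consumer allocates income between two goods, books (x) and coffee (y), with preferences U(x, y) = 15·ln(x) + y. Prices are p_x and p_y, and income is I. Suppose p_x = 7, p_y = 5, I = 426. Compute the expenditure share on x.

Set MRS = p_x/p_y: (15/x)/1 = p_x/p_y.
So x*(p_x,p_y) = 15·p_y/p_x, independent of income; and y* = (I − 15·p_y)/p_y.
At the given prices: x* = 15·5/7 = 10.7143, and y* = 70.2.
Expenditure on x: 7·10.7143 = 75; share = 0.1761.

share on x = 0.1761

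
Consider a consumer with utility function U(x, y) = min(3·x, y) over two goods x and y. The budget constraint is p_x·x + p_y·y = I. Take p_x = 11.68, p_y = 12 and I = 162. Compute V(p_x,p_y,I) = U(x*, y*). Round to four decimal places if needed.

V = 10.193

With perfect complements, no substitution: consume in ratio x:y = 1:3.
Budget: p_x·x + p_y·3·x = I, so (p_x + 3·p_y)·x = I.
Demand: x*(p_x,p_y,I) = I/(p_x + 3·p_y), y* = 3·I/(p_x + 3·p_y).
Here 11.68 + 3·12 = 47.68, giving x* = 3.3977 and y* = 10.193.
Utility at the optimum: U(3.3977, 10.193) = 10.193.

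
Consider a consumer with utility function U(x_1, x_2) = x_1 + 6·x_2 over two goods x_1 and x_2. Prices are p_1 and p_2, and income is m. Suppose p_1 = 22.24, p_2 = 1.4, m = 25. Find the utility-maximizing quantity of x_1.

x_1* = 0

Perfect substitutes: compare marginal utility per dollar. 1/p_1 vs 6/p_2 → 0.045 vs 4.2857.
x_2 gives more utility per dollar, so spend all income on x_2: x_2* = m/p_2, x_1* = 0.
Numerically: x_1* = 0, x_2* = 17.8571.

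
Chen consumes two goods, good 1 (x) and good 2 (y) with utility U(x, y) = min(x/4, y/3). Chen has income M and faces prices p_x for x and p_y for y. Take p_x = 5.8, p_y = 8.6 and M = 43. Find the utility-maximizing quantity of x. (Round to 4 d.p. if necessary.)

x* = 3.5102

With perfect complements, no substitution: consume in ratio x:y = 4:3.
Budget: p_x·x + p_y·(3/4)·x = M, so (4·p_x + 3·p_y)·x = 4·M.
Demand: x*(p_x,p_y,M) = 4·M/(4·p_x + 3·p_y), y* = 3·M/(4·p_x + 3·p_y).
Here 4·5.8 + 3·8.6 = 49, giving x* = 3.5102.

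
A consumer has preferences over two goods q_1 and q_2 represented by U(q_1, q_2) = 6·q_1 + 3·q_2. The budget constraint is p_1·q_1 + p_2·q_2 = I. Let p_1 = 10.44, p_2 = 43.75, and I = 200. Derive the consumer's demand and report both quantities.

Perfect substitutes: compare marginal utility per dollar. 6/p_1 vs 3/p_2 → 0.5747 vs 0.0686.
q_1 gives more utility per dollar, so spend all income on q_1: q_1* = I/p_1, q_2* = 0.
Numerically: q_1* = 19.1571, q_2* = 0.

q_1* = 19.1571, q_2* = 0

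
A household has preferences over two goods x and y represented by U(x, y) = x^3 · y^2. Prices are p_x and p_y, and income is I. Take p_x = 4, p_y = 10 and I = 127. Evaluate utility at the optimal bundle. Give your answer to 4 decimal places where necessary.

Tangency: MRS = (3/2)·y/x = p_x/p_y.
So 3·p_y·y = 2·p_x·x; combined with the budget, a share 0.6 of income goes to x.
Demand: x*(p_x,p_y,I) = 0.6·I/p_x and y* = 0.4·I/p_y.
At p_x=4, p_y=10, I=127: x* = 0.6·127/4 = 19.05, y* = 5.08.
Utility at the optimum: U(19.05, 5.08) = 178407.1948.

V = 178407.1948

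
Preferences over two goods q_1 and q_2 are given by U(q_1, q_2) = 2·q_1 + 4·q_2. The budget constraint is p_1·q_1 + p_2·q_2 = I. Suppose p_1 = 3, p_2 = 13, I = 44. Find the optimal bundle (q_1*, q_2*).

q_1* = 14.6667, q_2* = 0

Linear utility — the consumer picks whichever good has higher MU/price: 2/3 = 0.6667 vs 4/13 = 0.3077.
q_1 gives more utility per dollar, so spend all income on q_1: q_1* = I/p_1, q_2* = 0.
Numerically: q_1* = 14.6667, q_2* = 0.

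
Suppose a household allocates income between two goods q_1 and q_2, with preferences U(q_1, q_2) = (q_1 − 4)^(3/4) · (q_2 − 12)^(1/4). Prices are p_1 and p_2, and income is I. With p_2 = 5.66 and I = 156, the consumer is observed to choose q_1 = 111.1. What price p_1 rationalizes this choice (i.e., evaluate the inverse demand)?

p_1 = 0.6

MRS = 3·(q_2−12)/(q_1−4). Tangency with p_1/p_2 gives q_2−12 = (1/3)·(p_1/p_2)·(q_1−4).
Substituting into the budget: q_1* = 4 + 0.75·(I − 4·p_1 − 12·p_2)/p_1, and q_2* = 12 + 0.25·(…)/p_2.
Set q_1* = 111.1 in the demand function and solve for p_1: p_1 = 0.6.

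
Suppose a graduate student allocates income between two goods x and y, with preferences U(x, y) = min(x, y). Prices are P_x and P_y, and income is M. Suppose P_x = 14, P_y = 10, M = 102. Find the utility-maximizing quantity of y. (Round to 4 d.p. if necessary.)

With perfect complements, no substitution: consume in ratio x:y = 1:1.
Budget: P_x·x + P_y·x = M, so (P_x + P_y)·x = M.
Demand: x*(P_x,P_y,M) = M/(P_x + P_y), y* = M/(P_x + P_y).
Here 14 + 10 = 24, giving y* = 4.25.

y* = 4.25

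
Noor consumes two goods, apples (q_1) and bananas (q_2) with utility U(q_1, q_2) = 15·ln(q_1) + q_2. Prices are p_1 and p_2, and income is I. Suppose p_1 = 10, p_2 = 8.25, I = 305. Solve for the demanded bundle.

q_1* = 12.375, q_2* = 21.9697

So q_1*(p_1,p_2) = 15·p_2/p_1, independent of income; and q_2* = (I − 15·p_2)/p_2.
At the given prices: q_1* = 15·8.25/10 = 12.375, and q_2* = 21.9697.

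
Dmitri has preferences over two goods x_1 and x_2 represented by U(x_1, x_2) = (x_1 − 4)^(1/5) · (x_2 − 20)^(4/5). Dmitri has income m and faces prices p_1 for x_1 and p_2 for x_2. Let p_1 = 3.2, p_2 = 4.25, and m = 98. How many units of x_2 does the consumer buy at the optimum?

This is Cobb-Douglas in (x_1−4, x_2−20): tangency gives 0.2·p_2·(x_2−20) = 0.8·p_1·(x_1−4).
Substituting into the budget: x_1* = 4 + 0.2·(m − 4·p_1 − 20·p_2)/p_1, and x_2* = 20 + 0.8·(…)/p_2.
Discretionary income = 98 − 4·3.2 − 20·4.25 = 0.2; x_2* = 20 + 0.8·0.2/4.25 = 20.0376.

x_2* = 20.0376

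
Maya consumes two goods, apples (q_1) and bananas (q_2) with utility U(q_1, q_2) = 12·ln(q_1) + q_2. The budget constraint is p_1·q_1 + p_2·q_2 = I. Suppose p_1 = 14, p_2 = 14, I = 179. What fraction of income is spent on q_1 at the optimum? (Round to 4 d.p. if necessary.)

share on q_1 = 0.9385

Set MRS = p_1/p_2: (12/q_1)/1 = p_1/p_2.
So q_1*(p_1,p_2) = 12·p_2/p_1, independent of income; and q_2* = (I − 12·p_2)/p_2.
At the given prices: q_1* = 12·14/14 = 12, and q_2* = 0.7857.
Expenditure on q_1: 14·12 = 168; share = 0.9385.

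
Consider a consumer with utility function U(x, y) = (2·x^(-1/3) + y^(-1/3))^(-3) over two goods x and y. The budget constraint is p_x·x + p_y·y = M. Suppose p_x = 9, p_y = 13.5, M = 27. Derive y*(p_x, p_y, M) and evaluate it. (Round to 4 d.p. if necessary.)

y* = 0.7938

From the CES first-order condition, 2·(y/x)^(4/3) = p_x/p_y.
Hence y/x = ((1/2)·p_x/p_y)^(1/(4/3)), i.e. raised to the 0.75 power.
Substitute y = (y/x)·x into the budget: x* = M/(p_x + p_y·(y/x)).
Numerically y/x = 0.438691, so x* = 27/(9 + 13.5·0.438691) = 1.8094 and y* = 0.438691·1.8094 = 0.7938.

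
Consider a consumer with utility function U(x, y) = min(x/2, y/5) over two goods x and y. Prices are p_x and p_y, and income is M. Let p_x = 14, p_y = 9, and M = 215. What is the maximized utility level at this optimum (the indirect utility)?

V = 2.9452

Leontief preferences: the optimum is at the kink where x/2 = y/5, i.e. y = (5/2)·x.
Budget: p_x·x + p_y·(5/2)·x = M, so (2·p_x + 5·p_y)·x = 2·M.
Demand: x*(p_x,p_y,M) = 2·M/(2·p_x + 5·p_y), y* = 5·M/(2·p_x + 5·p_y).
Here 2·14 + 5·9 = 73, giving x* = 5.8904 and y* = 14.726.
Utility at the optimum: U(5.8904, 14.726) = 2.9452.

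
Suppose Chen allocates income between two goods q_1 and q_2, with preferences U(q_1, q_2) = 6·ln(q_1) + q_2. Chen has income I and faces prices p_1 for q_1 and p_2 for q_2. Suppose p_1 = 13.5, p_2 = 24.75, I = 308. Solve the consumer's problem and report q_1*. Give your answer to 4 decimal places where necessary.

q_1* = 11

MU_q_1 = 6/q_1, MU_q_2 = 1. Tangency: 6/q_1 = p_1/p_2.
So q_1*(p_1,p_2) = 6·p_2/p_1, independent of income; and q_2* = (I − 6·p_2)/p_2.
At the given prices: q_1* = 6·24.75/13.5 = 11.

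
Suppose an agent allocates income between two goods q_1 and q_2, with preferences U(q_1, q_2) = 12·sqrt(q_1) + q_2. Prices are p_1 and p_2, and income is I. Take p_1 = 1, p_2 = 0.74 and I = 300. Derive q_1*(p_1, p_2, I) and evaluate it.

q_1* = 19.7136

MU_q_1 = 6/√q_1, MU_q_2 = 1. Tangency: 6/√q_1 = p_1/p_2.
Thus q_1* = (6·p_2/p_1)² — independent of I — with the rest of income spent on q_2.
Plugging in: q_1* = (6·0.74/1)² = 19.7136.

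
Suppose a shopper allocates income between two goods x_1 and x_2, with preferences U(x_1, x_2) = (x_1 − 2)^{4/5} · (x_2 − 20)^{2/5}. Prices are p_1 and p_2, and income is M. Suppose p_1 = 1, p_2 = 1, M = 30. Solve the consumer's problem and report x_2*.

MRS = 2·(x_2−20)/(x_1−2). Tangency with p_1/p_2 gives x_2−20 = (1/2)·(p_1/p_2)·(x_1−2).
Substituting into the budget: x_1* = 2 + 2/3·(M − 2·p_1 − 20·p_2)/p_1, and x_2* = 20 + 1/3·(…)/p_2.
Discretionary income = 30 − 2·1 − 20·1 = 8; x_2* = 20 + 1/3·8/1 = 22.6667.

x_2* = 22.6667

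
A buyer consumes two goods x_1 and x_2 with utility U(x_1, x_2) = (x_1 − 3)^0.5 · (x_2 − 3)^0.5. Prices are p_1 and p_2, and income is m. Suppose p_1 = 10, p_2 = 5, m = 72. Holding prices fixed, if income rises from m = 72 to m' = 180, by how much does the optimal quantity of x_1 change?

Let x_1' = x_1−3, x_2' = x_2−3. MRS = x_2'/x_1' = p_1/p_2.
Substituting into the budget: x_1* = 3 + 0.5·(m − 3·p_1 − 3·p_2)/p_1, and x_2* = 3 + 0.5·(…)/p_2.
Discretionary income = 72 − 3·10 − 3·5 = 27; x_1* = 3 + 0.5·27/10 = 4.35.
At m' = 180: x_1* = 9.75. Change: 9.75 − 4.35 = 5.4.

Δx_1* = 5.4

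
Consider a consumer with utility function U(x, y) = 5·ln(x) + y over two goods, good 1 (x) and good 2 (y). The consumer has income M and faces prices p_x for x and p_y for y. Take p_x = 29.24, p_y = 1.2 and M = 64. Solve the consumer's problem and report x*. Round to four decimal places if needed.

x* = 0.2052

Set MRS = p_x/p_y: (5/x)/1 = p_x/p_y.
So x*(p_x,p_y) = 5·p_y/p_x, independent of income; and y* = (M − 5·p_y)/p_y.
At the given prices: x* = 5·1.2/29.24 = 0.2052.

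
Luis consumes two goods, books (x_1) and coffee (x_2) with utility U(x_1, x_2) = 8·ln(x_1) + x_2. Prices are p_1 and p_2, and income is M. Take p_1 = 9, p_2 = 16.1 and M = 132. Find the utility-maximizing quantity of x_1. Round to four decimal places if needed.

Set MRS = p_1/p_2: (8/x_1)/1 = p_1/p_2.
So x_1*(p_1,p_2) = 8·p_2/p_1, independent of income; and x_2* = (M − 8·p_2)/p_2.
At the given prices: x_1* = 8·16.1/9 = 14.3111.

x_1* = 14.3111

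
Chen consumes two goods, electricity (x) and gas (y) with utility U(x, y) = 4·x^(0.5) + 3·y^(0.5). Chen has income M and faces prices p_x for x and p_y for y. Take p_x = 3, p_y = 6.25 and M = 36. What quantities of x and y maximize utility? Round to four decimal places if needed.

Substitute y = (y/x)·x into the budget: x* = M/(p_x + p_y·(y/x)).
Numerically y/x = 0.1296, so x* = 36/(3 + 6.25·0.1296) = 9.4488 and y* = 0.1296·9.4488 = 1.2246.

x* = 9.4488, y* = 1.2246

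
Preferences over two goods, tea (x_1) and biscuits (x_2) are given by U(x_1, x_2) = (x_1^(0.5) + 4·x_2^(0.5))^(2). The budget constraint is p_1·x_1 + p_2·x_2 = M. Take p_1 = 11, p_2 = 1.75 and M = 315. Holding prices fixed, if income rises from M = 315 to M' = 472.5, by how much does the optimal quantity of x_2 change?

Δx_2* = 89.1139

Substitute x_2 = (x_2/x_1)·x_1 into the budget: x_1* = M/(p_1 + p_2·(x_2/x_1)).
Numerically x_2/x_1 = 632.163265, so x_1* = 315/(11 + 1.75·632.163265) = 0.2819 and x_2* = 632.163265·0.2819 = 178.2278.
At M' = 472.5: x_2* = 267.3418. Change: 267.3418 − 178.2278 = 89.1139.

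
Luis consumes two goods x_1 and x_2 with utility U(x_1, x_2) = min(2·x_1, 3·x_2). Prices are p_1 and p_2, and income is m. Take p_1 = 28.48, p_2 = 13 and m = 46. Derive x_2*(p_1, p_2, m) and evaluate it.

x_2* = 0.8256

Leontief preferences: the optimum is at the kink where x_1/3 = x_2/2, i.e. x_2 = (2/3)·x_1.
Budget: p_1·x_1 + p_2·(2/3)·x_1 = m, so (3·p_1 + 2·p_2)·x_1 = 3·m.
Demand: x_1*(p_1,p_2,m) = 3·m/(3·p_1 + 2·p_2), x_2* = 2·m/(3·p_1 + 2·p_2).
Here 3·28.48 + 2·13 = 111.44, giving x_2* = 0.8256.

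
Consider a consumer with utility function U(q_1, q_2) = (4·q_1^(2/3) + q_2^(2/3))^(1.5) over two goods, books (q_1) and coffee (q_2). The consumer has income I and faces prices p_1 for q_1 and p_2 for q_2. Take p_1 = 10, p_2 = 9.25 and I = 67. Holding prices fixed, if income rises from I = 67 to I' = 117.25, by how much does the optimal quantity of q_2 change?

MU_q_1 ∝ 4·q_1^(-1/3), MU_q_2 ∝ q_2^(-1/3), so MRS = 4·(q_2/q_1)^(1/3) = p_1/p_2.
Solve for the ratio: q_2/q_1 = [(1/4)·p_1/p_2]^(3).
Substitute q_2 = (q_2/q_1)·q_1 into the budget: q_1* = I/(p_1 + p_2·(q_2/q_1)).
Numerically q_2/q_1 = 0.019742, so q_1* = 67/(10 + 9.25·0.019742) = 6.5798 and q_2* = 0.019742·6.5798 = 0.1299.
At I' = 117.25: q_2* = 0.2273. Change: 0.2273 − 0.1299 = 0.0974.

Δq_2* = 0.0974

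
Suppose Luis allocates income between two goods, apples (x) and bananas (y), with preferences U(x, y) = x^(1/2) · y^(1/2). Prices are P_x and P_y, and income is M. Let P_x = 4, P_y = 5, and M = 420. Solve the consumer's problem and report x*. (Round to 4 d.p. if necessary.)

x* = 52.5

MU_x/MU_y = (0.5·y)/(0.5·x); tangency sets this equal to P_x/P_y.
Rearranging, P_y·y = P_x·x. Substituting into the budget gives P_x·x·(1 + 1) = M.
Demand: x*(P_x,P_y,M) = 0.5·M/P_x and y* = 0.5·M/P_y.
At P_x=4, P_y=5, M=420: x* = 0.5·420/4 = 52.5.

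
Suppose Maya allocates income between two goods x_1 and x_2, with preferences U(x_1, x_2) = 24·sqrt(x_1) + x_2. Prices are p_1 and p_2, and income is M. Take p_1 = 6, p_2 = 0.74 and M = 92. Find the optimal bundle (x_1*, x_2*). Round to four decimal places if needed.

Utility is quasi-linear in x_2; the FOC for x_1 is 12/√x_1 = p_1/p_2.
Thus x_1* = (12·p_2/p_1)² — independent of M — with the rest of income spent on x_2.
Plugging in: x_1* = (12·0.74/6)² = 2.1904, x_2* = 106.5643.

x_1* = 2.1904, x_2* = 106.5643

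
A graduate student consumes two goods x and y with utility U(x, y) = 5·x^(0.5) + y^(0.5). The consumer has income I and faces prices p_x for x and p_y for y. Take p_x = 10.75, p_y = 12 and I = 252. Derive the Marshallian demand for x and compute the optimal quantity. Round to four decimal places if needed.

Numerically y/x = 0.032101, so x* = 252/(10.75 + 12·0.032101) = 22.6309.

x* = 22.6309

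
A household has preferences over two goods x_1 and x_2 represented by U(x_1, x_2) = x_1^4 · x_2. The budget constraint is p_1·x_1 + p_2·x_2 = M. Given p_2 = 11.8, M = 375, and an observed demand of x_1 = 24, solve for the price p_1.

MU_x_1/MU_x_2 = (4·x_2)/(x_1); tangency sets this equal to p_1/p_2.
Rearranging, p_2·x_2 = (1/4)·p_1·x_1. Substituting into the budget gives p_1·x_1·(1 + (1/4)) = M.
Demand: x_1*(p_1,p_2,M) = 0.8·M/p_1 and x_2* = 0.2·M/p_2.
Set x_1* = 24 in the demand function and solve for p_1: p_1 = 12.5.

p_1 = 12.5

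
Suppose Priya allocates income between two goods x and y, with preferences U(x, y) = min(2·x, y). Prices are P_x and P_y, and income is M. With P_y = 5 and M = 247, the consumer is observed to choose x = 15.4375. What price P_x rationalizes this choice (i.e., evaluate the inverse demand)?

Leontief preferences: the optimum is at the kink where x/1 = y/2, i.e. y = 2·x.
Budget: P_x·x + P_y·2·x = M, so (P_x + 2·P_y)·x = M.
Demand: x*(P_x,P_y,M) = M/(P_x + 2·P_y), y* = 2·M/(P_x + 2·P_y).
Set x* = 15.4375 in the demand function and solve for P_x: P_x = 6.

P_x = 6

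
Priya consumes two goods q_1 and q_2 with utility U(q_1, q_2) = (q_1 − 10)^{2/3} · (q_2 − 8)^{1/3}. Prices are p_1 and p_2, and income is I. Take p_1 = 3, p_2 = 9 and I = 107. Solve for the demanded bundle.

q_1* = 11.1111, q_2* = 8.1852

Let q_1' = q_1−10, q_2' = q_2−8. MRS = 2·q_2'/q_1' = p_1/p_2.
Substituting into the budget: q_1* = 10 + 2/3·(I − 10·p_1 − 8·p_2)/p_1, and q_2* = 8 + 1/3·(…)/p_2.
Discretionary income = 107 − 10·3 − 8·9 = 5; q_1* = 10 + 2/3·5/3 = 11.1111; q_2* = 8 + 1/3·5/9 = 8.1852.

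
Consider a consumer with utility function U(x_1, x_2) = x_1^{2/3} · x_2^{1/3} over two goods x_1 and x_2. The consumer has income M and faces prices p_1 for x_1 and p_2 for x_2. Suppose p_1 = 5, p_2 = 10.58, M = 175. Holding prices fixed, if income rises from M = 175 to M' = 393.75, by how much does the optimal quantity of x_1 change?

The MRS is 2·x_2/x_1. Set MRS = p_1/p_2.
So 2/3·p_2·x_2 = 1/3·p_1·x_1; combined with the budget, a share 2/3 of income goes to x_1.
Demand: x_1*(p_1,p_2,M) = 2/3·M/p_1 and x_2* = 1/3·M/p_2.
At p_1=5, p_2=10.58, M=175: x_1* = 2/3·175/5 = 23.3333.
At M' = 393.75: x_1* = 52.5. Change: 52.5 − 23.3333 = 29.1667.

Δx_1* = 29.1667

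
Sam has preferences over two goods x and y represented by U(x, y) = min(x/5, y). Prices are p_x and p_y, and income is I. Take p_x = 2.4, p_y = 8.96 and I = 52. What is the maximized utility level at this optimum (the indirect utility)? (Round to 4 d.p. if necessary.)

With perfect complements, no substitution: consume in ratio x:y = 5:1.
Budget: p_x·x + p_y·(1/5)·x = I, so (5·p_x + p_y)·x = 5·I.
Demand: x*(p_x,p_y,I) = 5·I/(5·p_x + p_y), y* = I/(5·p_x + p_y).
Here 5·2.4 + 8.96 = 20.96, giving x* = 12.4046 and y* = 2.4809.
Utility at the optimum: U(12.4046, 2.4809) = 2.4809.

V = 2.4809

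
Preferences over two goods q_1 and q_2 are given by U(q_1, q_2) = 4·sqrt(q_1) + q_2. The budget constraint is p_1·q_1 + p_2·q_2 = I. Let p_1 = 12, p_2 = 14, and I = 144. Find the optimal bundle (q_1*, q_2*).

q_1* = 5.4444, q_2* = 5.619

Utility is quasi-linear in q_2; the FOC for q_1 is 2/√q_1 = p_1/p_2.
Thus q_1* = (2·p_2/p_1)² — independent of I — with the rest of income spent on q_2.
Plugging in: q_1* = (2·14/12)² = 5.4444, q_2* = 5.619.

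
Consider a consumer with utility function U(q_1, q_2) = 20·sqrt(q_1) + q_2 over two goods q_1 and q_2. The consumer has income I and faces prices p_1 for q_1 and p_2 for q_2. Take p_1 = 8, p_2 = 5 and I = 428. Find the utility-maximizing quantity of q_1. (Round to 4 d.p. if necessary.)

q_1* = 39.0625

Thus q_1* = (10·p_2/p_1)² — independent of I — with the rest of income spent on q_2.
Plugging in: q_1* = (10·5/8)² = 39.0625.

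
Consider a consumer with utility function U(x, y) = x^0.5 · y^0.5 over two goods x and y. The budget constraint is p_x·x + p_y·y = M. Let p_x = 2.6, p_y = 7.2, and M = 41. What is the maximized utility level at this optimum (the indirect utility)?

V = 4.7381

The MRS is y/x. Set MRS = p_x/p_y.
So 0.5·p_y·y = 0.5·p_x·x; combined with the budget, a share 0.5 of income goes to x.
Demand: x*(p_x,p_y,M) = 0.5·M/p_x and y* = 0.5·M/p_y.
At p_x=2.6, p_y=7.2, M=41: x* = 0.5·41/2.6 = 7.8846, y* = 2.8472.
Utility at the optimum: U(7.8846, 2.8472) = 4.7381.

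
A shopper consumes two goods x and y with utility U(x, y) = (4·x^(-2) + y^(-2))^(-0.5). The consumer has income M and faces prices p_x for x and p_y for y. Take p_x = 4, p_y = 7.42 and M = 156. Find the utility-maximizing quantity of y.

MU_x ∝ 4·x^(-3), MU_y ∝ y^(-3), so MRS = 4·(y/x)^(3) = p_x/p_y.
Hence y/x = ((1/4)·p_x/p_y)^(1/(3)), i.e. raised to the 1/3 power.
With the ratio pinned down, the budget gives x* = M/(p_x + p_y·(y/x)) and y* = (y/x)·x*.
Numerically y/x = 0.512702, so x* = 156/(4 + 7.42·0.512702) = 19.9891 and y* = 0.512702·19.9891 = 10.2485.

y* = 10.2485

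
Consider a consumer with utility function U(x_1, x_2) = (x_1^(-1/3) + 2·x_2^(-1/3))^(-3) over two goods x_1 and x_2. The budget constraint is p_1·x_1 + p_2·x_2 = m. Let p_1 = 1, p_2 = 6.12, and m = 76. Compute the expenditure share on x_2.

From the CES first-order condition, (1/2)·(x_2/x_1)^(4/3) = p_1/p_2.
Hence x_2/x_1 = (2·p_1/p_2)^(1/(4/3)), i.e. raised to the 0.75 power.
With the ratio pinned down, the budget gives x_1* = m/(p_1 + p_2·(x_2/x_1)) and x_2* = (x_2/x_1)·x_1*.
Numerically x_2/x_1 = 0.432224, so x_1* = 76/(1 + 6.12·0.432224) = 20.8493 and x_2* = 0.432224·20.8493 = 9.0116.
Expenditure on x_2: 6.12·9.0116 = 55.1507; share = 0.7257.

share on x_2 = 0.7257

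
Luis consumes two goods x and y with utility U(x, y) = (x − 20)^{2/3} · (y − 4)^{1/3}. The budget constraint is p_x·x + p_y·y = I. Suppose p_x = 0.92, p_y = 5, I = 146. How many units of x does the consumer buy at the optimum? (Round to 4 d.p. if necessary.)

x* = 97.971

MRS = 2·(y−4)/(x−20). Tangency with p_x/p_y gives y−4 = (1/2)·(p_x/p_y)·(x−20).
After buying the subsistence bundle (20, 4), a share 2/3 of the remaining income goes to x: x* = 20 + 2/3·(I − 20p_x − 4p_y)/p_x.
Discretionary income = 146 − 20·0.92 − 4·5 = 107.6; x* = 20 + 2/3·107.6/0.92 = 97.971.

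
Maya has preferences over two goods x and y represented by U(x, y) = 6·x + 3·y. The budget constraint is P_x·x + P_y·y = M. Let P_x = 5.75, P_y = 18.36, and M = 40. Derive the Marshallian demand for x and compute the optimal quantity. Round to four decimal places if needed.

Perfect substitutes: compare marginal utility per dollar. 6/P_x vs 3/P_y → 1.0435 vs 0.1634.
x gives more utility per dollar, so spend all income on x: x* = M/P_x, y* = 0.
Numerically: x* = 6.9565, y* = 0.

x* = 6.9565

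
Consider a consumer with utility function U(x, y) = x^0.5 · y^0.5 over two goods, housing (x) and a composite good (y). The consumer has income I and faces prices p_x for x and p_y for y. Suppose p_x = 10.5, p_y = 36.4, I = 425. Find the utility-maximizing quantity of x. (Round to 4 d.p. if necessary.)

MU_x/MU_y = (0.5·y)/(0.5·x); tangency sets this equal to p_x/p_y.
So 0.5·p_y·y = 0.5·p_x·x; combined with the budget, a share 0.5 of income goes to x.
Demand: x*(p_x,p_y,I) = 0.5·I/p_x and y* = 0.5·I/p_y.
At p_x=10.5, p_y=36.4, I=425: x* = 0.5·425/10.5 = 20.2381.

x* = 20.2381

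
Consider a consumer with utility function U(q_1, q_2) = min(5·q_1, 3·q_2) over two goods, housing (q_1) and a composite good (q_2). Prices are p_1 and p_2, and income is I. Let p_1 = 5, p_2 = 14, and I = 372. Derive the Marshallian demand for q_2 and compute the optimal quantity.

Demand: q_1*(p_1,p_2,I) = 3·I/(3·p_1 + 5·p_2), q_2* = 5·I/(3·p_1 + 5·p_2).
Here 3·5 + 5·14 = 85, giving q_2* = 21.8824.

q_2* = 21.8824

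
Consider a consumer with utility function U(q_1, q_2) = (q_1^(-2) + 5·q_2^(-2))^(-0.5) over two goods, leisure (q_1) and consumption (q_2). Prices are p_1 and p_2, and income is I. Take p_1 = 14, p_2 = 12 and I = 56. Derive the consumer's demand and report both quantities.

With the ratio pinned down, the budget gives q_1* = I/(p_1 + p_2·(q_2/q_1)) and q_2* = (q_2/q_1)·q_1*.
Numerically q_2/q_1 = 1.800137, so q_1* = 56/(14 + 12·1.800137) = 1.573 and q_2* = 1.800137·1.573 = 2.8315.

q_1* = 1.573, q_2* = 2.8315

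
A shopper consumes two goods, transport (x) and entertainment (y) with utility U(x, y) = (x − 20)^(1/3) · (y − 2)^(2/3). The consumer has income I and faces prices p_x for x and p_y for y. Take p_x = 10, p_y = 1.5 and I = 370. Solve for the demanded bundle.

This is Cobb-Douglas in (x−20, y−2): tangency gives 1/3·p_y·(y−2) = 2/3·p_x·(x−20).
After buying the subsistence bundle (20, 2), a share 1/3 of the remaining income goes to x: x* = 20 + 1/3·(I − 20p_x − 2p_y)/p_x.
Discretionary income = 370 − 20·10 − 2·1.5 = 167; x* = 20 + 1/3·167/10 = 25.5667; y* = 2 + 2/3·167/1.5 = 76.2222.

x* = 25.5667, y* = 76.2222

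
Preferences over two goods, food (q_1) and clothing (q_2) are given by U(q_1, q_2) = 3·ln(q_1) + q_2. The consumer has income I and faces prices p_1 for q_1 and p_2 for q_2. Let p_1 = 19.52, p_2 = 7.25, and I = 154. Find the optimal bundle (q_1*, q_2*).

q_1* = 1.1142, q_2* = 18.2414

MU_q_1 = 3/q_1, MU_q_2 = 1. Tangency: 3/q_1 = p_1/p_2.
So q_1*(p_1,p_2) = 3·p_2/p_1, independent of income; and q_2* = (I − 3·p_2)/p_2.
At the given prices: q_1* = 3·7.25/19.52 = 1.1142, and q_2* = 18.2414.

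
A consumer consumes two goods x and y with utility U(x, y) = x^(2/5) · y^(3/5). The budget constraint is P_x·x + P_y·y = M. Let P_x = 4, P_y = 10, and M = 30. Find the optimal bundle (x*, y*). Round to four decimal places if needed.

Tangency: MRS = (2/3)·y/x = P_x/P_y.
Rearranging, P_y·y = (3/2)·P_x·x. Substituting into the budget gives P_x·x·(1 + (3/2)) = M.
Demand: x*(P_x,P_y,M) = 0.4·M/P_x and y* = 0.6·M/P_y.
At P_x=4, P_y=10, M=30: x* = 0.4·30/4 = 3, y* = 1.8.

x* = 3, y* = 1.8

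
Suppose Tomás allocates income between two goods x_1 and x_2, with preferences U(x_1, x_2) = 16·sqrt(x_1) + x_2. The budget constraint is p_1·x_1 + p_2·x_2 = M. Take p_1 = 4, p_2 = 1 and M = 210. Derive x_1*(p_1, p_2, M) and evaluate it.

Utility is quasi-linear in x_2; the FOC for x_1 is 8/√x_1 = p_1/p_2.
Solve: √x_1 = 8·p_2/p_1, so x_1*(p_1,p_2) = (8·p_2/p_1)², and x_2* = (M − p_1·x_1*)/p_2.
Plugging in: x_1* = (8·1/4)² = 4.

x_1* = 4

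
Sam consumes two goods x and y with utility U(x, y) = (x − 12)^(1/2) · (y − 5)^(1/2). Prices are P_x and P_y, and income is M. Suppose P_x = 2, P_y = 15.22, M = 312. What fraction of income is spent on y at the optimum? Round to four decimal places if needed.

Let x' = x−12, y' = y−5. MRS = y'/x' = P_x/P_y.
After buying the subsistence bundle (12, 5), a share 0.5 of the remaining income goes to x: x* = 12 + 0.5·(M − 12P_x − 5P_y)/P_x.
Discretionary income = 312 − 12·2 − 5·15.22 = 211.9; x* = 12 + 0.5·211.9/2 = 64.975; y* = 5 + 0.5·211.9/15.22 = 11.9612.
Expenditure on y: 15.22·11.9612 = 182.05; share = 0.5835.

share on y = 0.5835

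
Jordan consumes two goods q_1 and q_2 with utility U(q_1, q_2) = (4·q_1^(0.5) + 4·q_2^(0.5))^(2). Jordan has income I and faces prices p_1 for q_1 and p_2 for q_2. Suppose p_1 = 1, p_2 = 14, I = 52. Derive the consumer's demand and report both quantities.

MRS = MU_q_1/MU_q_2 = (q_2/q_1)^(0.5). Set equal to p_1/p_2.
Solve for the ratio: q_2/q_1 = [p_1/p_2]^(2).
With the ratio pinned down, the budget gives q_1* = I/(p_1 + p_2·(q_2/q_1)) and q_2* = (q_2/q_1)·q_1*.
Numerically q_2/q_1 = 0.005102, so q_1* = 52/(1 + 14·0.005102) = 48.5333 and q_2* = 0.005102·48.5333 = 0.2476.

q_1* = 48.5333, q_2* = 0.2476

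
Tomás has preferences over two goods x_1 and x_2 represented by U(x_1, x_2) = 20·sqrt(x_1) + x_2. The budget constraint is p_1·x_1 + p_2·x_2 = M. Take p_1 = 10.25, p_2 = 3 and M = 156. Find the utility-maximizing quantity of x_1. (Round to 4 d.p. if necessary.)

x_1* = 8.5663

Thus x_1* = (10·p_2/p_1)² — independent of M — with the rest of income spent on x_2.
Plugging in: x_1* = (10·3/10.25)² = 8.5663.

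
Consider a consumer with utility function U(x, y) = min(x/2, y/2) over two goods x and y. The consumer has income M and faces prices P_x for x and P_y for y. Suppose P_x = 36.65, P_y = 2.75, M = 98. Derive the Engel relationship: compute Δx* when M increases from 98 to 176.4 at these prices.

Δx* = 1.9898

Demand: x*(P_x,P_y,M) = 2·M/(2·P_x + 2·P_y), y* = 2·M/(2·P_x + 2·P_y).
Here 2·36.65 + 2·2.75 = 78.8, giving x* = 2.4873.
At M' = 176.4: x* = 4.4772. Change: 4.4772 − 2.4873 = 1.9898.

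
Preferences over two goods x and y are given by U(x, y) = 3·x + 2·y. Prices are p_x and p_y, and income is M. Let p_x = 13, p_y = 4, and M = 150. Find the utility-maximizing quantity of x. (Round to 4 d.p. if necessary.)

x* = 0

y gives more utility per dollar, so spend all income on y: y* = M/p_y, x* = 0.
Numerically: x* = 0, y* = 37.5.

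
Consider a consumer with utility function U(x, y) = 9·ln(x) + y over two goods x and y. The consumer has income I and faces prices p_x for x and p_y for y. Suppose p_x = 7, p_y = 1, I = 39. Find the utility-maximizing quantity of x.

x* = 1.2857

MU_x = 9/x, MU_y = 1. Tangency: 9/x = p_x/p_y.
So x*(p_x,p_y) = 9·p_y/p_x, independent of income; and y* = (I − 9·p_y)/p_y.
At the given prices: x* = 9·1/7 = 1.2857.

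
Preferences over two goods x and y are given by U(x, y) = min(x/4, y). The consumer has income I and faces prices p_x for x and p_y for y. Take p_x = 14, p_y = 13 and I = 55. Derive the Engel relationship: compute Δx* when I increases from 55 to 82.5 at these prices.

With perfect complements, no substitution: consume in ratio x:y = 4:1.
Budget: p_x·x + p_y·(1/4)·x = I, so (4·p_x + p_y)·x = 4·I.
Demand: x*(p_x,p_y,I) = 4·I/(4·p_x + p_y), y* = I/(4·p_x + p_y).
Here 4·14 + 13 = 69, giving x* = 3.1884.
At I' = 82.5: x* = 4.7826. Change: 4.7826 − 3.1884 = 1.5942.

Δx* = 1.5942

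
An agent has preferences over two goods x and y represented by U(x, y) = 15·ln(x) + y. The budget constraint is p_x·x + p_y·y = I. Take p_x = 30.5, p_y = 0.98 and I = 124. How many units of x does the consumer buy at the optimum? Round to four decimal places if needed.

Set MRS = p_x/p_y: (15/x)/1 = p_x/p_y.
So x*(p_x,p_y) = 15·p_y/p_x, independent of income; and y* = (I − 15·p_y)/p_y.
At the given prices: x* = 15·0.98/30.5 = 0.482.

x* = 0.482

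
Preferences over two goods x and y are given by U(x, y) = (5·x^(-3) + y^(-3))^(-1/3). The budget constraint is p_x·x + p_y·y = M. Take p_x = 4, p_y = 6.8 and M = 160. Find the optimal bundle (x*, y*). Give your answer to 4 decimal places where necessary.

From the CES first-order condition, 5·(y/x)^(4) = p_x/p_y.
Solve for the ratio: y/x = [(1/5)·p_x/p_y]^(0.25).
With the ratio pinned down, the budget gives x* = M/(p_x + p_y·(y/x)) and y* = (y/x)·x*.
Numerically y/x = 0.58566, so x* = 160/(4 + 6.8·0.58566) = 20.0439 and y* = 0.58566·20.0439 = 11.7389.

x* = 20.0439, y* = 11.7389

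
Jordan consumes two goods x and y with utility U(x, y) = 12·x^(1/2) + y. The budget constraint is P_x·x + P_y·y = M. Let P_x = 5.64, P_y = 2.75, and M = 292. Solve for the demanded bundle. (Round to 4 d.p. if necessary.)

x* = 8.5587, y* = 88.6286

Utility is quasi-linear in y; the FOC for x is 6/√x = P_x/P_y.
Thus x* = (6·P_y/P_x)² — independent of M — with the rest of income spent on y.
Plugging in: x* = (6·2.75/5.64)² = 8.5587, y* = 88.6286.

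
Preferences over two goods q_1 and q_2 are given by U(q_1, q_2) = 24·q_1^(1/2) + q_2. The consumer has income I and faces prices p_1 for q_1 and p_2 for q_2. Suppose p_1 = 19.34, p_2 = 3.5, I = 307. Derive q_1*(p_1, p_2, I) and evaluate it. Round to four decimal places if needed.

Plugging in: q_1* = (12·3.5/19.34)² = 4.7161.

q_1* = 4.7161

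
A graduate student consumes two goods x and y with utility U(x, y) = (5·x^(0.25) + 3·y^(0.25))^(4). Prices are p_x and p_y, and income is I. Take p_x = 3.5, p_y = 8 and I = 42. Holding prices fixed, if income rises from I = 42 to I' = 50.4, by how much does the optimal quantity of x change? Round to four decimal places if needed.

MU_x ∝ 5·x^(-0.75), MU_y ∝ 3·y^(-0.75), so MRS = (5/3)·(y/x)^(0.75) = p_x/p_y.
Solve for the ratio: y/x = [(3/5)·p_x/p_y]^(4/3).
Substitute y = (y/x)·x into the budget: x* = I/(p_x + p_y·(y/x)).
Numerically y/x = 0.168076, so x* = 42/(3.5 + 8·0.168076) = 8.6694.
At I' = 50.4: x* = 10.4033. Change: 10.4033 − 8.6694 = 1.7339.

Δx* = 1.7339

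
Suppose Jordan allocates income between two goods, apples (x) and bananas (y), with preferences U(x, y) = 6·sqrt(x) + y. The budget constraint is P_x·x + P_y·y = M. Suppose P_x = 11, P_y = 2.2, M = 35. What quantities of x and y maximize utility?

Plugging in: x* = (3·2.2/11)² = 0.36, y* = 14.1091.

x* = 0.36, y* = 14.1091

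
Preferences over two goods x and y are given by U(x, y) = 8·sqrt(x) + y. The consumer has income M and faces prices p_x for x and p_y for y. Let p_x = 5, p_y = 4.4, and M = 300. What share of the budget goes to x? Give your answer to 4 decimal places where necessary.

Utility is quasi-linear in y; the FOC for x is 4/√x = p_x/p_y.
Solve: √x = 4·p_y/p_x, so x*(p_x,p_y) = (4·p_y/p_x)², and y* = (M − p_x·x*)/p_y.
Plugging in: x* = (4·4.4/5)² = 12.3904, y* = 54.1018.
Expenditure on x: 5·12.3904 = 61.952; share = 0.2065.

share on x = 0.2065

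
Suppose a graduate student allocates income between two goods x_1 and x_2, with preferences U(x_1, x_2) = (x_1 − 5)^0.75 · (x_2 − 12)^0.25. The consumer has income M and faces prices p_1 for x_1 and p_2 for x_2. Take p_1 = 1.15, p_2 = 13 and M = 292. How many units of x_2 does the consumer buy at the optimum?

Let x_1' = x_1−5, x_2' = x_2−12. MRS = 3·x_2'/x_1' = p_1/p_2.
Substituting into the budget: x_1* = 5 + 0.75·(M − 5·p_1 − 12·p_2)/p_1, and x_2* = 12 + 0.25·(…)/p_2.
Discretionary income = 292 − 5·1.15 − 12·13 = 130.25; x_2* = 12 + 0.25·130.25/13 = 14.5048.

x_2* = 14.5048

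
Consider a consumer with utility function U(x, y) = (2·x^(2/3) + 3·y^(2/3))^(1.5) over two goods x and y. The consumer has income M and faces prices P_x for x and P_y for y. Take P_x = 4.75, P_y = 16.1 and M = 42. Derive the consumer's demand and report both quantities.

x* = 6.8344, y* = 0.5923

MRS = MU_x/MU_y = (2/3)·(y/x)^(1/3). Set equal to P_x/P_y.
Solve for the ratio: y/x = [(3/2)·P_x/P_y]^(3).
Substitute y = (y/x)·x into the budget: x* = M/(P_x + P_y·(y/x)).
Numerically y/x = 0.086672, so x* = 42/(4.75 + 16.1·0.086672) = 6.8344 and y* = 0.086672·6.8344 = 0.5923.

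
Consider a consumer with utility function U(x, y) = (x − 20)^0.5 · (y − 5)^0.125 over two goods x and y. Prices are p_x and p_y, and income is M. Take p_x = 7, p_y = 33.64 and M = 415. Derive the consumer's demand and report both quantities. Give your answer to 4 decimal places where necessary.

x* = 32.2057, y* = 5.635

MRS = 4·(y−5)/(x−20). Tangency with p_x/p_y gives y−5 = (1/4)·(p_x/p_y)·(x−20).
After buying the subsistence bundle (20, 5), a share 0.8 of the remaining income goes to x: x* = 20 + 0.8·(M − 20p_x − 5p_y)/p_x.
Discretionary income = 415 − 20·7 − 5·33.64 = 106.8; x* = 20 + 0.8·106.8/7 = 32.2057; y* = 5 + 0.2·106.8/33.64 = 5.635.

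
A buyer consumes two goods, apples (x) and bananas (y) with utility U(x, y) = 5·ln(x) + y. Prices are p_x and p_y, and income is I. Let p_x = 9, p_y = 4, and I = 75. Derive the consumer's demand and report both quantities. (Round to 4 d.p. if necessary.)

x* = 2.2222, y* = 13.75

MU_x = 5/x, MU_y = 1. Tangency: 5/x = p_x/p_y.
So x*(p_x,p_y) = 5·p_y/p_x, independent of income; and y* = (I − 5·p_y)/p_y.
At the given prices: x* = 5·4/9 = 2.2222, and y* = 13.75.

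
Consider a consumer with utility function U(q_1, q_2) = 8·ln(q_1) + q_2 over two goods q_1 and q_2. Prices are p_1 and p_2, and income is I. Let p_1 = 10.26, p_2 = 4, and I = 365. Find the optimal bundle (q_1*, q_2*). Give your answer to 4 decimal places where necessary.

q_1* = 3.1189, q_2* = 83.25

Set MRS = p_1/p_2: (8/q_1)/1 = p_1/p_2.
So q_1*(p_1,p_2) = 8·p_2/p_1, independent of income; and q_2* = (I − 8·p_2)/p_2.
At the given prices: q_1* = 8·4/10.26 = 3.1189, and q_2* = 83.25.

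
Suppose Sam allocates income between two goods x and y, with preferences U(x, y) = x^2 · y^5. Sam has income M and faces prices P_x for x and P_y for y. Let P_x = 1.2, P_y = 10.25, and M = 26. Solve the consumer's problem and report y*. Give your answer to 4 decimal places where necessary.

MU_x/MU_y = (2·y)/(5·x); tangency sets this equal to P_x/P_y.
So 2·P_y·y = 5·P_x·x; combined with the budget, a share 2/7 of income goes to x.
Demand: x*(P_x,P_y,M) = 2/7·M/P_x and y* = 5/7·M/P_y.
At P_x=1.2, P_y=10.25, M=26: y* = 5/7·26/10.25 = 1.8118.

y* = 1.8118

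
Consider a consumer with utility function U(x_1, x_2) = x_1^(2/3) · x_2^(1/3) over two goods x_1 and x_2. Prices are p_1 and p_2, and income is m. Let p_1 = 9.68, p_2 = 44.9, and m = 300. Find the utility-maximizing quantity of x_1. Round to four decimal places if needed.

MU_x_1/MU_x_2 = (2/3·x_2)/(1/3·x_1); tangency sets this equal to p_1/p_2.
Rearranging, p_2·x_2 = (1/2)·p_1·x_1. Substituting into the budget gives p_1·x_1·(1 + (1/2)) = m.
Demand: x_1*(p_1,p_2,m) = 2/3·m/p_1 and x_2* = 1/3·m/p_2.
At p_1=9.68, p_2=44.9, m=300: x_1* = 2/3·300/9.68 = 20.6612.

x_1* = 20.6612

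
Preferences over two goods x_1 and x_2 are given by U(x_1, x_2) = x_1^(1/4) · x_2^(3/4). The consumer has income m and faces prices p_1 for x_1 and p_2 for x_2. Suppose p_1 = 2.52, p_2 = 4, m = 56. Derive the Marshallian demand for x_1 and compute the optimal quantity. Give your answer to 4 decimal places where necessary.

MU_x_1/MU_x_2 = (0.25·x_2)/(0.75·x_1); tangency sets this equal to p_1/p_2.
Rearranging, p_2·x_2 = 3·p_1·x_1. Substituting into the budget gives p_1·x_1·(1 + 3) = m.
Demand: x_1*(p_1,p_2,m) = 0.25·m/p_1 and x_2* = 0.75·m/p_2.
At p_1=2.52, p_2=4, m=56: x_1* = 0.25·56/2.52 = 5.5556.

x_1* = 5.5556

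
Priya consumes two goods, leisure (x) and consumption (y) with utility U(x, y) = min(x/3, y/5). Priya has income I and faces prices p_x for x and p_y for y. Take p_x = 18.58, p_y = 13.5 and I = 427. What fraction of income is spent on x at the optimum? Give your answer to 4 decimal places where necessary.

share on x = 0.4523

Leontief preferences: the optimum is at the kink where x/3 = y/5, i.e. y = (5/3)·x.
Budget: p_x·x + p_y·(5/3)·x = I, so (3·p_x + 5·p_y)·x = 3·I.
Demand: x*(p_x,p_y,I) = 3·I/(3·p_x + 5·p_y), y* = 5·I/(3·p_x + 5·p_y).
Here 3·18.58 + 5·13.5 = 123.24, giving x* = 10.3944 and y* = 17.3239.
Expenditure on x: 18.58·10.3944 = 193.1271; share = 0.4523.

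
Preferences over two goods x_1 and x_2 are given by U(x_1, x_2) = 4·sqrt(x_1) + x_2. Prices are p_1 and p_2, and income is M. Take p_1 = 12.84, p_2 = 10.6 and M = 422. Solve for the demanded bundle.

x_1* = 2.7261, x_2* = 36.5091

MU_x_1 = 2/√x_1, MU_x_2 = 1. Tangency: 2/√x_1 = p_1/p_2.
Thus x_1* = (2·p_2/p_1)² — independent of M — with the rest of income spent on x_2.
Plugging in: x_1* = (2·10.6/12.84)² = 2.7261, x_2* = 36.5091.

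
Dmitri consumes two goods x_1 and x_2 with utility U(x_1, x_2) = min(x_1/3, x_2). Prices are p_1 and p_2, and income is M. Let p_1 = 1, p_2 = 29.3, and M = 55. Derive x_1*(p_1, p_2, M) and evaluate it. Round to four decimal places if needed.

x_1* = 5.1084

Leontief preferences: the optimum is at the kink where x_1/3 = x_2/1, i.e. x_2 = (1/3)·x_1.
Budget: p_1·x_1 + p_2·(1/3)·x_1 = M, so (3·p_1 + p_2)·x_1 = 3·M.
Demand: x_1*(p_1,p_2,M) = 3·M/(3·p_1 + p_2), x_2* = M/(3·p_1 + p_2).
Here 3·1 + 29.3 = 32.3, giving x_1* = 5.1084.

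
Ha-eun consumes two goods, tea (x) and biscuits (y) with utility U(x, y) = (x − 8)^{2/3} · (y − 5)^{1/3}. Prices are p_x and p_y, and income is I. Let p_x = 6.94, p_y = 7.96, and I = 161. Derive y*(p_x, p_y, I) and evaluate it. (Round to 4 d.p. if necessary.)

y* = 7.7504

This is Cobb-Douglas in (x−8, y−5): tangency gives 2/3·p_y·(y−5) = 1/3·p_x·(x−8).
Substituting into the budget: x* = 8 + 2/3·(I − 8·p_x − 5·p_y)/p_x, and y* = 5 + 1/3·(…)/p_y.
Discretionary income = 161 − 8·6.94 − 5·7.96 = 65.68; y* = 5 + 1/3·65.68/7.96 = 7.7504.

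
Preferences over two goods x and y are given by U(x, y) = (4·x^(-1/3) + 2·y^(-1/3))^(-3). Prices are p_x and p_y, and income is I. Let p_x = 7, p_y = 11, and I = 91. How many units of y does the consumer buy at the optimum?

MU_x ∝ 4·x^(-4/3), MU_y ∝ 2·y^(-4/3), so MRS = 2·(y/x)^(4/3) = p_x/p_y.
Solve for the ratio: y/x = [(1/2)·p_x/p_y]^(0.75).
Substitute y = (y/x)·x into the budget: x* = I/(p_x + p_y·(y/x)).
Numerically y/x = 0.423649, so x* = 91/(7 + 11·0.423649) = 7.8044 and y* = 0.423649·7.8044 = 3.3063.

y* = 3.3063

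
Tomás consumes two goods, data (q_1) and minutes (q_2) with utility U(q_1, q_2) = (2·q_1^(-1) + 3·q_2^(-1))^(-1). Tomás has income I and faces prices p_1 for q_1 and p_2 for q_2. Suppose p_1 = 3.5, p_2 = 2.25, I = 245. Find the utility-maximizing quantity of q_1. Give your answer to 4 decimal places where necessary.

q_1* = 35.3182

Numerically q_2/q_1 = 1.527525, so q_1* = 245/(3.5 + 2.25·1.527525) = 35.3182.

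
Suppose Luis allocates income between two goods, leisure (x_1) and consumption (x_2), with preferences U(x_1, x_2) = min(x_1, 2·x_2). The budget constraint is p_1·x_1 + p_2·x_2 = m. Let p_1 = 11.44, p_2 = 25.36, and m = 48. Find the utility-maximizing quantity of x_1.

Leontief preferences: the optimum is at the kink where x_1/2 = x_2/1, i.e. x_2 = (1/2)·x_1.
Budget: p_1·x_1 + p_2·(1/2)·x_1 = m, so (2·p_1 + p_2)·x_1 = 2·m.
Demand: x_1*(p_1,p_2,m) = 2·m/(2·p_1 + p_2), x_2* = m/(2·p_1 + p_2).
Here 2·11.44 + 25.36 = 48.24, giving x_1* = 1.99.

x_1* = 1.99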